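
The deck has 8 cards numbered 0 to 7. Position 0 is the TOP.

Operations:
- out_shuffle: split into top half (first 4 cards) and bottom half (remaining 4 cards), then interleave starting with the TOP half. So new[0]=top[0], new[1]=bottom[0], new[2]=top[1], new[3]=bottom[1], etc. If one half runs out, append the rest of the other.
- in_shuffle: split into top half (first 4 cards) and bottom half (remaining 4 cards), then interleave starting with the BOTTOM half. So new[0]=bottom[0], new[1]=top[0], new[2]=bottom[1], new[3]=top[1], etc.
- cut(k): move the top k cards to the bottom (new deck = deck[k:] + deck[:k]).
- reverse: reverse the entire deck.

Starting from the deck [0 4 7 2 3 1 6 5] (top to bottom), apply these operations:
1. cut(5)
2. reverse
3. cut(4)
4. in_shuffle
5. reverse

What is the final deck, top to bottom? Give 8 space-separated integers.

After op 1 (cut(5)): [1 6 5 0 4 7 2 3]
After op 2 (reverse): [3 2 7 4 0 5 6 1]
After op 3 (cut(4)): [0 5 6 1 3 2 7 4]
After op 4 (in_shuffle): [3 0 2 5 7 6 4 1]
After op 5 (reverse): [1 4 6 7 5 2 0 3]

Answer: 1 4 6 7 5 2 0 3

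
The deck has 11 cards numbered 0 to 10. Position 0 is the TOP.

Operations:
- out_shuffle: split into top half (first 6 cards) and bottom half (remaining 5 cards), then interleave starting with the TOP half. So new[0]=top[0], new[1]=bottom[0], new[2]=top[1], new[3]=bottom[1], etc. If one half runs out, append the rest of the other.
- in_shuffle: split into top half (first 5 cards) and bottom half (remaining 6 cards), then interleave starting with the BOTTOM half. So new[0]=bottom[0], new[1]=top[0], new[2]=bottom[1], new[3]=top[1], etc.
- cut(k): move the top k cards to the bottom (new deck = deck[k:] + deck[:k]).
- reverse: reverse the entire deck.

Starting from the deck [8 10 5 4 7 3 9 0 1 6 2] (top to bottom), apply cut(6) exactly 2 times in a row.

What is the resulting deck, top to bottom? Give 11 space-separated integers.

Answer: 10 5 4 7 3 9 0 1 6 2 8

Derivation:
After op 1 (cut(6)): [9 0 1 6 2 8 10 5 4 7 3]
After op 2 (cut(6)): [10 5 4 7 3 9 0 1 6 2 8]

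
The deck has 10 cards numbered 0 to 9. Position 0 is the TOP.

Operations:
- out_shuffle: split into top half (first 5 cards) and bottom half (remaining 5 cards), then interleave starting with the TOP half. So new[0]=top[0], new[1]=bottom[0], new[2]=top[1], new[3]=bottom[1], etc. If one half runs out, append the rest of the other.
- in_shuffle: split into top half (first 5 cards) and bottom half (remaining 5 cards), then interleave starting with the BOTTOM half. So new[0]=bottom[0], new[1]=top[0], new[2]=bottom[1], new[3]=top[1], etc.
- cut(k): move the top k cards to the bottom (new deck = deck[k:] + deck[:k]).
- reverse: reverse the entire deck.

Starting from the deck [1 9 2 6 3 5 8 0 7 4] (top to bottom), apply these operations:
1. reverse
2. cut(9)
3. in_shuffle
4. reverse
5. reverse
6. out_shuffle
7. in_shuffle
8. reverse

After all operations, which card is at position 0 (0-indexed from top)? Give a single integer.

Answer: 3

Derivation:
After op 1 (reverse): [4 7 0 8 5 3 6 2 9 1]
After op 2 (cut(9)): [1 4 7 0 8 5 3 6 2 9]
After op 3 (in_shuffle): [5 1 3 4 6 7 2 0 9 8]
After op 4 (reverse): [8 9 0 2 7 6 4 3 1 5]
After op 5 (reverse): [5 1 3 4 6 7 2 0 9 8]
After op 6 (out_shuffle): [5 7 1 2 3 0 4 9 6 8]
After op 7 (in_shuffle): [0 5 4 7 9 1 6 2 8 3]
After op 8 (reverse): [3 8 2 6 1 9 7 4 5 0]
Position 0: card 3.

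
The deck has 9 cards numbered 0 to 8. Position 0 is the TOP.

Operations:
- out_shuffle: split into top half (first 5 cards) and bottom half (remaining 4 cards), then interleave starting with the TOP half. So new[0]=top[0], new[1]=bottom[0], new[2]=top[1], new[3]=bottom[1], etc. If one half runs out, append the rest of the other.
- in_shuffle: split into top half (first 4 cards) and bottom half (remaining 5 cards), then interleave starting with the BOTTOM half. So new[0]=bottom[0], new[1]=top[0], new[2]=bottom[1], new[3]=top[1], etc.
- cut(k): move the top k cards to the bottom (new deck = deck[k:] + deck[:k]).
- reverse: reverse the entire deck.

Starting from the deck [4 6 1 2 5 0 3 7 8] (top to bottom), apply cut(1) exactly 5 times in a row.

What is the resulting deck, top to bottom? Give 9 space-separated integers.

Answer: 0 3 7 8 4 6 1 2 5

Derivation:
After op 1 (cut(1)): [6 1 2 5 0 3 7 8 4]
After op 2 (cut(1)): [1 2 5 0 3 7 8 4 6]
After op 3 (cut(1)): [2 5 0 3 7 8 4 6 1]
After op 4 (cut(1)): [5 0 3 7 8 4 6 1 2]
After op 5 (cut(1)): [0 3 7 8 4 6 1 2 5]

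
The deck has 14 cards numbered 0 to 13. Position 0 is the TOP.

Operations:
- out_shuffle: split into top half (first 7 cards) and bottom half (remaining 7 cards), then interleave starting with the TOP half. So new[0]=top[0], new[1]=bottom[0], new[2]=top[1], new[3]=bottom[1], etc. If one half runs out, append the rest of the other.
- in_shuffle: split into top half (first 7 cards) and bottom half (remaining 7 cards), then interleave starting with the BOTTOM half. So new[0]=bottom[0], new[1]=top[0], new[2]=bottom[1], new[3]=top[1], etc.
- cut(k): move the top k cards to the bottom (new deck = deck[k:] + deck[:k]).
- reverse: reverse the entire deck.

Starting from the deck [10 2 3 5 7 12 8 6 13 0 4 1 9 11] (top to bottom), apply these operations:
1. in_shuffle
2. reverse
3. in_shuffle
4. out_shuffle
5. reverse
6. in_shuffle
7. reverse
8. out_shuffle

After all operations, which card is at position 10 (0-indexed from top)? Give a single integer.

After op 1 (in_shuffle): [6 10 13 2 0 3 4 5 1 7 9 12 11 8]
After op 2 (reverse): [8 11 12 9 7 1 5 4 3 0 2 13 10 6]
After op 3 (in_shuffle): [4 8 3 11 0 12 2 9 13 7 10 1 6 5]
After op 4 (out_shuffle): [4 9 8 13 3 7 11 10 0 1 12 6 2 5]
After op 5 (reverse): [5 2 6 12 1 0 10 11 7 3 13 8 9 4]
After op 6 (in_shuffle): [11 5 7 2 3 6 13 12 8 1 9 0 4 10]
After op 7 (reverse): [10 4 0 9 1 8 12 13 6 3 2 7 5 11]
After op 8 (out_shuffle): [10 13 4 6 0 3 9 2 1 7 8 5 12 11]
Position 10: card 8.

Answer: 8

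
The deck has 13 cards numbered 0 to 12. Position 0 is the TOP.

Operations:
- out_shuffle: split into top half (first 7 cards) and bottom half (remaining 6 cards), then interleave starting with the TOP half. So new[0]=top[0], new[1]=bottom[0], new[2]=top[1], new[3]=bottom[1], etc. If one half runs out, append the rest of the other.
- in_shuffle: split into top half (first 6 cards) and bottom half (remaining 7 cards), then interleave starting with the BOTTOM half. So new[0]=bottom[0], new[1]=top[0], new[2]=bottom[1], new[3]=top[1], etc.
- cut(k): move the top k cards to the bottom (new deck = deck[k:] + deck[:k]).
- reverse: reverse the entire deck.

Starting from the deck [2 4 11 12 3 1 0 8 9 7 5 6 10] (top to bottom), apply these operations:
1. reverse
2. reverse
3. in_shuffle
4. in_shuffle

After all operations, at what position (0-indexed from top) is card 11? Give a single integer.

After op 1 (reverse): [10 6 5 7 9 8 0 1 3 12 11 4 2]
After op 2 (reverse): [2 4 11 12 3 1 0 8 9 7 5 6 10]
After op 3 (in_shuffle): [0 2 8 4 9 11 7 12 5 3 6 1 10]
After op 4 (in_shuffle): [7 0 12 2 5 8 3 4 6 9 1 11 10]
Card 11 is at position 11.

Answer: 11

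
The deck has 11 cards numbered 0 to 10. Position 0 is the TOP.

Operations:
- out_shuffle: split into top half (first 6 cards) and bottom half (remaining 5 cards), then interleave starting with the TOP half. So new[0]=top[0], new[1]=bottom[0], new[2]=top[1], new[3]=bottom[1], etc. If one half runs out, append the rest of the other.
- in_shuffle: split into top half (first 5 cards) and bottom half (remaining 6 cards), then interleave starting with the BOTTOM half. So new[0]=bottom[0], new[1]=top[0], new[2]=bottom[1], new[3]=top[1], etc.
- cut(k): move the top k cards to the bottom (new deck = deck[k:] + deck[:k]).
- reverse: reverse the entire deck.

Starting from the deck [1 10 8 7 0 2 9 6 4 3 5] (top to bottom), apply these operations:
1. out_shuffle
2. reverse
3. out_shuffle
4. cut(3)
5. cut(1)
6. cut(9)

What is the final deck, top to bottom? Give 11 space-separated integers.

After op 1 (out_shuffle): [1 9 10 6 8 4 7 3 0 5 2]
After op 2 (reverse): [2 5 0 3 7 4 8 6 10 9 1]
After op 3 (out_shuffle): [2 8 5 6 0 10 3 9 7 1 4]
After op 4 (cut(3)): [6 0 10 3 9 7 1 4 2 8 5]
After op 5 (cut(1)): [0 10 3 9 7 1 4 2 8 5 6]
After op 6 (cut(9)): [5 6 0 10 3 9 7 1 4 2 8]

Answer: 5 6 0 10 3 9 7 1 4 2 8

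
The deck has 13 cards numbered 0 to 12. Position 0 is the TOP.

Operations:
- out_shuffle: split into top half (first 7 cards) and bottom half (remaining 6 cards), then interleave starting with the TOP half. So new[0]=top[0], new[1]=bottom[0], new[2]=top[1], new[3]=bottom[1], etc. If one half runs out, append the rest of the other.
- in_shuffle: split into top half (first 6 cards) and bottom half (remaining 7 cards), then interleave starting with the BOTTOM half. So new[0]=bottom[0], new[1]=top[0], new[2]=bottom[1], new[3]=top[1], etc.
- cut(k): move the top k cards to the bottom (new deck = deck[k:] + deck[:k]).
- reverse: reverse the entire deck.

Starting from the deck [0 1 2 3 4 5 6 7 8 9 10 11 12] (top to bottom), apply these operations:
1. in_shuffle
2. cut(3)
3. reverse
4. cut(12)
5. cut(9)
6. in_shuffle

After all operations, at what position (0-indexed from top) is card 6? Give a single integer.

Answer: 2

Derivation:
After op 1 (in_shuffle): [6 0 7 1 8 2 9 3 10 4 11 5 12]
After op 2 (cut(3)): [1 8 2 9 3 10 4 11 5 12 6 0 7]
After op 3 (reverse): [7 0 6 12 5 11 4 10 3 9 2 8 1]
After op 4 (cut(12)): [1 7 0 6 12 5 11 4 10 3 9 2 8]
After op 5 (cut(9)): [3 9 2 8 1 7 0 6 12 5 11 4 10]
After op 6 (in_shuffle): [0 3 6 9 12 2 5 8 11 1 4 7 10]
Card 6 is at position 2.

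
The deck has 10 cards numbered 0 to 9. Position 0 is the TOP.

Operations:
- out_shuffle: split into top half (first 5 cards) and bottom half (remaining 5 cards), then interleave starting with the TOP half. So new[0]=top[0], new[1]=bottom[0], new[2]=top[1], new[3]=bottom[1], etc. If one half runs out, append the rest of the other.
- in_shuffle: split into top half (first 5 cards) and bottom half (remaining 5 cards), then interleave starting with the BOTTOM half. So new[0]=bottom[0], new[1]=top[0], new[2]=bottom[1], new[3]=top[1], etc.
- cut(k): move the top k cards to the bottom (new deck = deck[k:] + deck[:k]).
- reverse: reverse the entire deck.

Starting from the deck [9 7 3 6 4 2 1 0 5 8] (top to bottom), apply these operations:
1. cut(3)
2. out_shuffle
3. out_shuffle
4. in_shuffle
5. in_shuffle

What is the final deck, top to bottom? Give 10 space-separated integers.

Answer: 5 7 2 6 1 8 3 9 4 0

Derivation:
After op 1 (cut(3)): [6 4 2 1 0 5 8 9 7 3]
After op 2 (out_shuffle): [6 5 4 8 2 9 1 7 0 3]
After op 3 (out_shuffle): [6 9 5 1 4 7 8 0 2 3]
After op 4 (in_shuffle): [7 6 8 9 0 5 2 1 3 4]
After op 5 (in_shuffle): [5 7 2 6 1 8 3 9 4 0]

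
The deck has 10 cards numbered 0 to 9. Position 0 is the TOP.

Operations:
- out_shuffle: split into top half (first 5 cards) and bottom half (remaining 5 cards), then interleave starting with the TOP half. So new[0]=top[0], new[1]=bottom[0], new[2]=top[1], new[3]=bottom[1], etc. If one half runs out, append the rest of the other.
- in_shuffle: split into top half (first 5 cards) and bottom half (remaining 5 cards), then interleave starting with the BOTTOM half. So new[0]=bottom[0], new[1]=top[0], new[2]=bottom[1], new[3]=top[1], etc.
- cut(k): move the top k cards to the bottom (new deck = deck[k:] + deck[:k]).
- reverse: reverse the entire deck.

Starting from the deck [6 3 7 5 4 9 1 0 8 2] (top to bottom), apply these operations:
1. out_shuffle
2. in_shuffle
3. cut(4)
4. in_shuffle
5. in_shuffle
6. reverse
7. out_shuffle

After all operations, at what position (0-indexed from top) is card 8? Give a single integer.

After op 1 (out_shuffle): [6 9 3 1 7 0 5 8 4 2]
After op 2 (in_shuffle): [0 6 5 9 8 3 4 1 2 7]
After op 3 (cut(4)): [8 3 4 1 2 7 0 6 5 9]
After op 4 (in_shuffle): [7 8 0 3 6 4 5 1 9 2]
After op 5 (in_shuffle): [4 7 5 8 1 0 9 3 2 6]
After op 6 (reverse): [6 2 3 9 0 1 8 5 7 4]
After op 7 (out_shuffle): [6 1 2 8 3 5 9 7 0 4]
Card 8 is at position 3.

Answer: 3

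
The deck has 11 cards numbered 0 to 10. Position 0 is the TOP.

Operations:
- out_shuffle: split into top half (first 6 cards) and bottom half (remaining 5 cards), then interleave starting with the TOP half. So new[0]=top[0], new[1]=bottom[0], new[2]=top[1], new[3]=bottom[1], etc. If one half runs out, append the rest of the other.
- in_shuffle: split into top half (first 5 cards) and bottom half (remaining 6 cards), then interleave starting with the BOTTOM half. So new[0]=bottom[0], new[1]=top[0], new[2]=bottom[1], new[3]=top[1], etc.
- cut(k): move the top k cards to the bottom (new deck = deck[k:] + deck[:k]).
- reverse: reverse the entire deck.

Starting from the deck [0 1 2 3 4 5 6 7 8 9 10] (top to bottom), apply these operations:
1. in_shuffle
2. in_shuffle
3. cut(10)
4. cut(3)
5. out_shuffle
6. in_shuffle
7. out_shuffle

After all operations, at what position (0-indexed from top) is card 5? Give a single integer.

Answer: 5

Derivation:
After op 1 (in_shuffle): [5 0 6 1 7 2 8 3 9 4 10]
After op 2 (in_shuffle): [2 5 8 0 3 6 9 1 4 7 10]
After op 3 (cut(10)): [10 2 5 8 0 3 6 9 1 4 7]
After op 4 (cut(3)): [8 0 3 6 9 1 4 7 10 2 5]
After op 5 (out_shuffle): [8 4 0 7 3 10 6 2 9 5 1]
After op 6 (in_shuffle): [10 8 6 4 2 0 9 7 5 3 1]
After op 7 (out_shuffle): [10 9 8 7 6 5 4 3 2 1 0]
Card 5 is at position 5.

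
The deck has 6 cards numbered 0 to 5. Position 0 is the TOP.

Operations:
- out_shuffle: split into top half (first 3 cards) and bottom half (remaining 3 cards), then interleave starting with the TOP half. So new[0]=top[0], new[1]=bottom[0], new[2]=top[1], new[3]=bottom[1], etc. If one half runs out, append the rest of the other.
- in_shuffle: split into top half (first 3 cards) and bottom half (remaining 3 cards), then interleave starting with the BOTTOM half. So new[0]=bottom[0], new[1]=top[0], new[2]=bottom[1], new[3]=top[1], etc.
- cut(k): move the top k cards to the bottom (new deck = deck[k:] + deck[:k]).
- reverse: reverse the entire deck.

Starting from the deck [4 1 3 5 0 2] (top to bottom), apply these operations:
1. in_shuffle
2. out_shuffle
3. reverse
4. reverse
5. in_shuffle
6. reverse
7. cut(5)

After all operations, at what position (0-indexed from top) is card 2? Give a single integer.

After op 1 (in_shuffle): [5 4 0 1 2 3]
After op 2 (out_shuffle): [5 1 4 2 0 3]
After op 3 (reverse): [3 0 2 4 1 5]
After op 4 (reverse): [5 1 4 2 0 3]
After op 5 (in_shuffle): [2 5 0 1 3 4]
After op 6 (reverse): [4 3 1 0 5 2]
After op 7 (cut(5)): [2 4 3 1 0 5]
Card 2 is at position 0.

Answer: 0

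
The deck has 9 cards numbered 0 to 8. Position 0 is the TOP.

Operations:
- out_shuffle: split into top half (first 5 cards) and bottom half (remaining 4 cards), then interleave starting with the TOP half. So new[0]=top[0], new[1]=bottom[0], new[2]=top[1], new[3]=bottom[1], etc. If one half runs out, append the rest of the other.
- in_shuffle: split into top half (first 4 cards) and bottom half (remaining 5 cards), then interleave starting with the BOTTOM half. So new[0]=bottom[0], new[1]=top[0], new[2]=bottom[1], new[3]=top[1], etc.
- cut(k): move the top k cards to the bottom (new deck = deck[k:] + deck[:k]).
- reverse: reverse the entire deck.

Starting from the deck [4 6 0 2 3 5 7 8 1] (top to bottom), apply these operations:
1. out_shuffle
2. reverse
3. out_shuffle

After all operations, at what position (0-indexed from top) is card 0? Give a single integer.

Answer: 8

Derivation:
After op 1 (out_shuffle): [4 5 6 7 0 8 2 1 3]
After op 2 (reverse): [3 1 2 8 0 7 6 5 4]
After op 3 (out_shuffle): [3 7 1 6 2 5 8 4 0]
Card 0 is at position 8.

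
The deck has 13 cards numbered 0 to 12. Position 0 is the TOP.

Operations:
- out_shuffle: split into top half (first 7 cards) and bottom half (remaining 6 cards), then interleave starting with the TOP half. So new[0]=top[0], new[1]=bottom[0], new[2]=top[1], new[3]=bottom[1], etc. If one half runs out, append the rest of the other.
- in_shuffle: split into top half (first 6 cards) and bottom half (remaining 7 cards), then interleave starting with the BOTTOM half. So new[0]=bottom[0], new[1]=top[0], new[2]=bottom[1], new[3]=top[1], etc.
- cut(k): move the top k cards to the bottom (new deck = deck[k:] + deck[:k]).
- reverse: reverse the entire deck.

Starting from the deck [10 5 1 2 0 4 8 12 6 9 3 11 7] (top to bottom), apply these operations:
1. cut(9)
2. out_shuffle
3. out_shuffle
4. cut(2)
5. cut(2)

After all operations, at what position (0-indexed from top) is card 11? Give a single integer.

After op 1 (cut(9)): [9 3 11 7 10 5 1 2 0 4 8 12 6]
After op 2 (out_shuffle): [9 2 3 0 11 4 7 8 10 12 5 6 1]
After op 3 (out_shuffle): [9 8 2 10 3 12 0 5 11 6 4 1 7]
After op 4 (cut(2)): [2 10 3 12 0 5 11 6 4 1 7 9 8]
After op 5 (cut(2)): [3 12 0 5 11 6 4 1 7 9 8 2 10]
Card 11 is at position 4.

Answer: 4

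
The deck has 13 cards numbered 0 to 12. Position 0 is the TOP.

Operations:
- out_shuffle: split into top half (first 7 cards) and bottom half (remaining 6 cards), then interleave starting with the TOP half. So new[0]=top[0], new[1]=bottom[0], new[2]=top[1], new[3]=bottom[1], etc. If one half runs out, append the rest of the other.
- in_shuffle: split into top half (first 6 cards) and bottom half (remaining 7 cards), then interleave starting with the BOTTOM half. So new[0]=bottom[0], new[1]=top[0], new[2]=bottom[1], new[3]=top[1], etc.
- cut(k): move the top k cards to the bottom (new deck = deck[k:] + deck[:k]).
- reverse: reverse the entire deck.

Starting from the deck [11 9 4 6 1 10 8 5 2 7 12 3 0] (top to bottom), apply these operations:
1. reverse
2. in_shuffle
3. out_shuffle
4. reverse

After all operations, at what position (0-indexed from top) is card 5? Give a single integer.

Answer: 3

Derivation:
After op 1 (reverse): [0 3 12 7 2 5 8 10 1 6 4 9 11]
After op 2 (in_shuffle): [8 0 10 3 1 12 6 7 4 2 9 5 11]
After op 3 (out_shuffle): [8 7 0 4 10 2 3 9 1 5 12 11 6]
After op 4 (reverse): [6 11 12 5 1 9 3 2 10 4 0 7 8]
Card 5 is at position 3.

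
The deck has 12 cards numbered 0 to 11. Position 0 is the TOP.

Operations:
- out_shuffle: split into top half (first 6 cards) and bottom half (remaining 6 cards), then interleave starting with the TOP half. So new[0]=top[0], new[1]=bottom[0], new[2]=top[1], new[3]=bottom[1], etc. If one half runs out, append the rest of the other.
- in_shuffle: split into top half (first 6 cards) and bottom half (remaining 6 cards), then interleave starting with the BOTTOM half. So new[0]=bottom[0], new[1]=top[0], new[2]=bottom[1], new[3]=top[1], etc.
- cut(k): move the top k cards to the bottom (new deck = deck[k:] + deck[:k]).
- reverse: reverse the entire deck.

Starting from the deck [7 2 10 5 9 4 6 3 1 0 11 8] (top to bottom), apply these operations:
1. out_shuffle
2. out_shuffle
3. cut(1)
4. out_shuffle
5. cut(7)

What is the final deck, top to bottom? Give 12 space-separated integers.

Answer: 1 9 8 3 7 5 11 6 10 0 4 2

Derivation:
After op 1 (out_shuffle): [7 6 2 3 10 1 5 0 9 11 4 8]
After op 2 (out_shuffle): [7 5 6 0 2 9 3 11 10 4 1 8]
After op 3 (cut(1)): [5 6 0 2 9 3 11 10 4 1 8 7]
After op 4 (out_shuffle): [5 11 6 10 0 4 2 1 9 8 3 7]
After op 5 (cut(7)): [1 9 8 3 7 5 11 6 10 0 4 2]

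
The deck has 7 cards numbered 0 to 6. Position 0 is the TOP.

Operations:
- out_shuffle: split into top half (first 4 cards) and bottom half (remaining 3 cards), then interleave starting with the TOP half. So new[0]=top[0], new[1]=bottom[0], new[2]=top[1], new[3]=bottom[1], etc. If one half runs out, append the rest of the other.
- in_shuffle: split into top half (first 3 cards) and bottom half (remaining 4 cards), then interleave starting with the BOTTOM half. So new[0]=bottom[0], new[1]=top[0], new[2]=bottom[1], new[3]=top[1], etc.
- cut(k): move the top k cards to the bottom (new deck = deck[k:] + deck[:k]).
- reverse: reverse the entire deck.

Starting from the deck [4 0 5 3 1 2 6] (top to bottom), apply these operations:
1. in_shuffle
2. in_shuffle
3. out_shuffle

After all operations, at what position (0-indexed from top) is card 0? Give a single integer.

Answer: 0

Derivation:
After op 1 (in_shuffle): [3 4 1 0 2 5 6]
After op 2 (in_shuffle): [0 3 2 4 5 1 6]
After op 3 (out_shuffle): [0 5 3 1 2 6 4]
Card 0 is at position 0.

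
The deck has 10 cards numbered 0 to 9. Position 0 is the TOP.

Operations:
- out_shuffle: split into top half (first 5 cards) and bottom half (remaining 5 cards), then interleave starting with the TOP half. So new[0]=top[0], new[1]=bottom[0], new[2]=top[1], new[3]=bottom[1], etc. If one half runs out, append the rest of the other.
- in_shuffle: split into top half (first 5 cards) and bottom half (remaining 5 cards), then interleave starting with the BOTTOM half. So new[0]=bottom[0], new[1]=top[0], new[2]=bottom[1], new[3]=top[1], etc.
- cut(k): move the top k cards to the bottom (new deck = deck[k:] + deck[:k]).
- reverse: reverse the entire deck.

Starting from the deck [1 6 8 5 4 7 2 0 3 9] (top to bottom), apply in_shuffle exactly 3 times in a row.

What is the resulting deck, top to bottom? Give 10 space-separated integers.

After op 1 (in_shuffle): [7 1 2 6 0 8 3 5 9 4]
After op 2 (in_shuffle): [8 7 3 1 5 2 9 6 4 0]
After op 3 (in_shuffle): [2 8 9 7 6 3 4 1 0 5]

Answer: 2 8 9 7 6 3 4 1 0 5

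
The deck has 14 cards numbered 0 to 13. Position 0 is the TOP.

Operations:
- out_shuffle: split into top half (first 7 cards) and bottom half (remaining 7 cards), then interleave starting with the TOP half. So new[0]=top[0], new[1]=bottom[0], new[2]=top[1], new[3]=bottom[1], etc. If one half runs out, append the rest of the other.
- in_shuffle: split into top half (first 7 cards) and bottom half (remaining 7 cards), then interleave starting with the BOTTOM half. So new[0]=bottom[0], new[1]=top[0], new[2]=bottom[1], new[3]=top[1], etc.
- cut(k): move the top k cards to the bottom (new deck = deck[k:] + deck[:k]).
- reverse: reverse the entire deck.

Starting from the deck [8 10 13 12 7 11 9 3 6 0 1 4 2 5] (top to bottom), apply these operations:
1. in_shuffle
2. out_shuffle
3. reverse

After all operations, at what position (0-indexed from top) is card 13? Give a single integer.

Answer: 3

Derivation:
After op 1 (in_shuffle): [3 8 6 10 0 13 1 12 4 7 2 11 5 9]
After op 2 (out_shuffle): [3 12 8 4 6 7 10 2 0 11 13 5 1 9]
After op 3 (reverse): [9 1 5 13 11 0 2 10 7 6 4 8 12 3]
Card 13 is at position 3.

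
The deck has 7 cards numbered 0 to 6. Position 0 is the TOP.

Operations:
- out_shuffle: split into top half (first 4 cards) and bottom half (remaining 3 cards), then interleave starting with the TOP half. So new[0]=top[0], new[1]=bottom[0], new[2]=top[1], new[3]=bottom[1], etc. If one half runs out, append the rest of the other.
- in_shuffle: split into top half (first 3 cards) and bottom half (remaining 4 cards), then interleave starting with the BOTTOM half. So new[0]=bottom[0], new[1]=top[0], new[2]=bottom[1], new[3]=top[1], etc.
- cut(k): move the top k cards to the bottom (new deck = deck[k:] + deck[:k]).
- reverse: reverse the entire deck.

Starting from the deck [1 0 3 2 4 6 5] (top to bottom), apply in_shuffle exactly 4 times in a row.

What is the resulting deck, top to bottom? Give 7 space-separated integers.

After op 1 (in_shuffle): [2 1 4 0 6 3 5]
After op 2 (in_shuffle): [0 2 6 1 3 4 5]
After op 3 (in_shuffle): [1 0 3 2 4 6 5]
After op 4 (in_shuffle): [2 1 4 0 6 3 5]

Answer: 2 1 4 0 6 3 5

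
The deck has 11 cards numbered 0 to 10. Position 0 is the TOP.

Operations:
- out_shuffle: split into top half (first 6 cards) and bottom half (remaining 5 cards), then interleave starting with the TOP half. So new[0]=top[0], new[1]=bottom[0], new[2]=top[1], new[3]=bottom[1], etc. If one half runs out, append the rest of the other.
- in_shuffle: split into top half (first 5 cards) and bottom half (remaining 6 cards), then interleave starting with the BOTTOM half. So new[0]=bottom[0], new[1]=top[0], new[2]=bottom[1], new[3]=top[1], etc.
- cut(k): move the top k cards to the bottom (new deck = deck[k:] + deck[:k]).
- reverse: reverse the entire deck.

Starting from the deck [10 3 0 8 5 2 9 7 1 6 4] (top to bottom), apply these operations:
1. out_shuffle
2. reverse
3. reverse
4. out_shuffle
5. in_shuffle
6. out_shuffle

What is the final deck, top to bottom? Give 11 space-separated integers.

After op 1 (out_shuffle): [10 9 3 7 0 1 8 6 5 4 2]
After op 2 (reverse): [2 4 5 6 8 1 0 7 3 9 10]
After op 3 (reverse): [10 9 3 7 0 1 8 6 5 4 2]
After op 4 (out_shuffle): [10 8 9 6 3 5 7 4 0 2 1]
After op 5 (in_shuffle): [5 10 7 8 4 9 0 6 2 3 1]
After op 6 (out_shuffle): [5 0 10 6 7 2 8 3 4 1 9]

Answer: 5 0 10 6 7 2 8 3 4 1 9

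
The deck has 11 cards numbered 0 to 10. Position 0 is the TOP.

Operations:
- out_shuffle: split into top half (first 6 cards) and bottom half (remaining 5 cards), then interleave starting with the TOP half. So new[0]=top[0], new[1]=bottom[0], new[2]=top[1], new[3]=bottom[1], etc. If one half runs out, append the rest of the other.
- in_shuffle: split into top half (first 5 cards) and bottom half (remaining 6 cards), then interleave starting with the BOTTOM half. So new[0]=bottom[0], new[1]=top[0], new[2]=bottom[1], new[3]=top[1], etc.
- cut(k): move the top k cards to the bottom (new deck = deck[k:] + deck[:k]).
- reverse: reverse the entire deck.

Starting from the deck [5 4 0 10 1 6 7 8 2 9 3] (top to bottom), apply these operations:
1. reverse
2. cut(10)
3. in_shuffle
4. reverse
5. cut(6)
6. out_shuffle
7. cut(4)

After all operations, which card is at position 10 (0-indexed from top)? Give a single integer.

After op 1 (reverse): [3 9 2 8 7 6 1 10 0 4 5]
After op 2 (cut(10)): [5 3 9 2 8 7 6 1 10 0 4]
After op 3 (in_shuffle): [7 5 6 3 1 9 10 2 0 8 4]
After op 4 (reverse): [4 8 0 2 10 9 1 3 6 5 7]
After op 5 (cut(6)): [1 3 6 5 7 4 8 0 2 10 9]
After op 6 (out_shuffle): [1 8 3 0 6 2 5 10 7 9 4]
After op 7 (cut(4)): [6 2 5 10 7 9 4 1 8 3 0]
Position 10: card 0.

Answer: 0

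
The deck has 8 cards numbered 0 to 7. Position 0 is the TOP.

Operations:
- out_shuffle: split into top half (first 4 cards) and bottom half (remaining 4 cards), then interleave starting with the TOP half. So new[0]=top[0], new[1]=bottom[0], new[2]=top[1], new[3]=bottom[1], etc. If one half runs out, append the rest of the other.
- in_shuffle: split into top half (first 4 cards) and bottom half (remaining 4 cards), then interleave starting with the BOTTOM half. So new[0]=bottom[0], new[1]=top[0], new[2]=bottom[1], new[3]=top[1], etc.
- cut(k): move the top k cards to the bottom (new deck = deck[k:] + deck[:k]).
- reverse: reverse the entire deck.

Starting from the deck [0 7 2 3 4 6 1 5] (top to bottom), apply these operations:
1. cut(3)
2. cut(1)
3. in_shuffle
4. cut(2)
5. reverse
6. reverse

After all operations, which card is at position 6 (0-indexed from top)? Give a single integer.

Answer: 0

Derivation:
After op 1 (cut(3)): [3 4 6 1 5 0 7 2]
After op 2 (cut(1)): [4 6 1 5 0 7 2 3]
After op 3 (in_shuffle): [0 4 7 6 2 1 3 5]
After op 4 (cut(2)): [7 6 2 1 3 5 0 4]
After op 5 (reverse): [4 0 5 3 1 2 6 7]
After op 6 (reverse): [7 6 2 1 3 5 0 4]
Position 6: card 0.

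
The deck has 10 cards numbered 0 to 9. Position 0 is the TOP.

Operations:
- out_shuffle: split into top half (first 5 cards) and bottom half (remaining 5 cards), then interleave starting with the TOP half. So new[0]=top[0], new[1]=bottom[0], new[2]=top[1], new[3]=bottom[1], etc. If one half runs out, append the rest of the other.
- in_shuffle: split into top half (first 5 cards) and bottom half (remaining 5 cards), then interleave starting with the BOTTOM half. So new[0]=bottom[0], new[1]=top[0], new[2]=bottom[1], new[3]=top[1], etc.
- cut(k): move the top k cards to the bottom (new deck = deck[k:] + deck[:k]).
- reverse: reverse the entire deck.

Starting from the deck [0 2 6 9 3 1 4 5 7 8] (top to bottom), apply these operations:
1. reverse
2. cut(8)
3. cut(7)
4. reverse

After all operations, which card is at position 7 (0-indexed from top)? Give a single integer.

Answer: 6

Derivation:
After op 1 (reverse): [8 7 5 4 1 3 9 6 2 0]
After op 2 (cut(8)): [2 0 8 7 5 4 1 3 9 6]
After op 3 (cut(7)): [3 9 6 2 0 8 7 5 4 1]
After op 4 (reverse): [1 4 5 7 8 0 2 6 9 3]
Position 7: card 6.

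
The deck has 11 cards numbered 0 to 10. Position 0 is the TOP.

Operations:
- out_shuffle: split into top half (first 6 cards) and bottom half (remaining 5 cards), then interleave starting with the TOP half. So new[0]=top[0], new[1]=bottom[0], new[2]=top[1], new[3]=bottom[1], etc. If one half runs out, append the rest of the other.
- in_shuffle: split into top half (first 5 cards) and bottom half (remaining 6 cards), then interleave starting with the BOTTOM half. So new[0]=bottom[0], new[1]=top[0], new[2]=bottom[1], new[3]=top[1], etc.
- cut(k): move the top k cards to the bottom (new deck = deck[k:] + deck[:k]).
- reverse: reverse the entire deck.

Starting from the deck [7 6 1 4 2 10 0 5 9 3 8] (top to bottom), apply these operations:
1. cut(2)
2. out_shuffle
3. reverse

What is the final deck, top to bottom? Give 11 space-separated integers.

Answer: 5 6 0 7 10 8 2 3 4 9 1

Derivation:
After op 1 (cut(2)): [1 4 2 10 0 5 9 3 8 7 6]
After op 2 (out_shuffle): [1 9 4 3 2 8 10 7 0 6 5]
After op 3 (reverse): [5 6 0 7 10 8 2 3 4 9 1]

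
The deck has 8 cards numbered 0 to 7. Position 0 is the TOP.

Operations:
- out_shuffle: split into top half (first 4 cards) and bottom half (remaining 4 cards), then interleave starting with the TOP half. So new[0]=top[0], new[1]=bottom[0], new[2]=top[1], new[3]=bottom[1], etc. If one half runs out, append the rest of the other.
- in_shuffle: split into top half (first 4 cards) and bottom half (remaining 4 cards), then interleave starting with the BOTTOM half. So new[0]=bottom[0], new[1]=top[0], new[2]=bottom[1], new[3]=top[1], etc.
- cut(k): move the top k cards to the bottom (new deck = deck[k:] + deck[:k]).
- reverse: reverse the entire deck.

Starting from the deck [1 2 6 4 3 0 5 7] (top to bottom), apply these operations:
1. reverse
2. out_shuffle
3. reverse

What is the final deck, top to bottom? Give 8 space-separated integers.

Answer: 1 3 2 0 6 5 4 7

Derivation:
After op 1 (reverse): [7 5 0 3 4 6 2 1]
After op 2 (out_shuffle): [7 4 5 6 0 2 3 1]
After op 3 (reverse): [1 3 2 0 6 5 4 7]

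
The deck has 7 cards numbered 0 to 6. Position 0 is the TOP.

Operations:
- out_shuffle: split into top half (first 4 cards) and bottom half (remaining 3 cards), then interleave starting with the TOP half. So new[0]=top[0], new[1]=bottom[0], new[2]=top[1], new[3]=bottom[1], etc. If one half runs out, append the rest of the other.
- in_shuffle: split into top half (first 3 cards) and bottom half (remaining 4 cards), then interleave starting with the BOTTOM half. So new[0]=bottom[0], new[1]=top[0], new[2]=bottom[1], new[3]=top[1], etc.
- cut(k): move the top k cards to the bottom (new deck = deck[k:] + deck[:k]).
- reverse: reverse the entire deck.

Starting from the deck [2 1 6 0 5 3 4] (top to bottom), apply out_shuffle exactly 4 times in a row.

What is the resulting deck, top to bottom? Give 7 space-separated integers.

Answer: 2 5 1 3 6 4 0

Derivation:
After op 1 (out_shuffle): [2 5 1 3 6 4 0]
After op 2 (out_shuffle): [2 6 5 4 1 0 3]
After op 3 (out_shuffle): [2 1 6 0 5 3 4]
After op 4 (out_shuffle): [2 5 1 3 6 4 0]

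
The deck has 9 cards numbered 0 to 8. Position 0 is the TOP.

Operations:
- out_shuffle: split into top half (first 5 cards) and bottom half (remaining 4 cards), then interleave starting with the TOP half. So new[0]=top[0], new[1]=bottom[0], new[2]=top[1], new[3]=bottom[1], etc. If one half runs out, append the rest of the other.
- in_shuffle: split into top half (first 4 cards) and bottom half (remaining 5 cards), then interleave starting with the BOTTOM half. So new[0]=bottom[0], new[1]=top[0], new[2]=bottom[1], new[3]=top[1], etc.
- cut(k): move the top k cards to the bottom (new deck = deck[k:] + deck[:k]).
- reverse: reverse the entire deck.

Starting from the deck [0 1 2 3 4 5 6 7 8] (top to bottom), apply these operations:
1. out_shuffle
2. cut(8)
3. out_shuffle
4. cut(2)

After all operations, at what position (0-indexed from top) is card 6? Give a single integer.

After op 1 (out_shuffle): [0 5 1 6 2 7 3 8 4]
After op 2 (cut(8)): [4 0 5 1 6 2 7 3 8]
After op 3 (out_shuffle): [4 2 0 7 5 3 1 8 6]
After op 4 (cut(2)): [0 7 5 3 1 8 6 4 2]
Card 6 is at position 6.

Answer: 6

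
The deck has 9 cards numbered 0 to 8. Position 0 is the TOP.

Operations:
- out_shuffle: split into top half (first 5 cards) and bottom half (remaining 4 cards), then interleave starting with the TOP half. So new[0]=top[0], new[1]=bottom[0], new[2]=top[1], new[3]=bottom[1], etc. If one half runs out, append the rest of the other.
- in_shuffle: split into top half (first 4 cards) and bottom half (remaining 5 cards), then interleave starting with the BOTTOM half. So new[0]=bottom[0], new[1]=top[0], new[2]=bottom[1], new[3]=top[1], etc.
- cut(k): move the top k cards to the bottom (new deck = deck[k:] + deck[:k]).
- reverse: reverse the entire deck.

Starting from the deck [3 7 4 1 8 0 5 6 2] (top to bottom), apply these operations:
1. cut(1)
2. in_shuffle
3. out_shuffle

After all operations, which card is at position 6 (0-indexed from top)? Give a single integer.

After op 1 (cut(1)): [7 4 1 8 0 5 6 2 3]
After op 2 (in_shuffle): [0 7 5 4 6 1 2 8 3]
After op 3 (out_shuffle): [0 1 7 2 5 8 4 3 6]
Position 6: card 4.

Answer: 4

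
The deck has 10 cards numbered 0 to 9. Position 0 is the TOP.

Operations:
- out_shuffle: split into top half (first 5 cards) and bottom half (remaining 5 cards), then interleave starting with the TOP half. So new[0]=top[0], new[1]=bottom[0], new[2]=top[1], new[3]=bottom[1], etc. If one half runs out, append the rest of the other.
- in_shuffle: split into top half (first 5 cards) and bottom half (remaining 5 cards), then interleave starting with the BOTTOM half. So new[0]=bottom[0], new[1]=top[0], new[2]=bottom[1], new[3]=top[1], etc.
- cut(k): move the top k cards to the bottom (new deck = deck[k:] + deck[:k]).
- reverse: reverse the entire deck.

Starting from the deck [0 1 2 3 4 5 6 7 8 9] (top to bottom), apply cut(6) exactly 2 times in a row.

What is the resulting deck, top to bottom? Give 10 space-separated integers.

After op 1 (cut(6)): [6 7 8 9 0 1 2 3 4 5]
After op 2 (cut(6)): [2 3 4 5 6 7 8 9 0 1]

Answer: 2 3 4 5 6 7 8 9 0 1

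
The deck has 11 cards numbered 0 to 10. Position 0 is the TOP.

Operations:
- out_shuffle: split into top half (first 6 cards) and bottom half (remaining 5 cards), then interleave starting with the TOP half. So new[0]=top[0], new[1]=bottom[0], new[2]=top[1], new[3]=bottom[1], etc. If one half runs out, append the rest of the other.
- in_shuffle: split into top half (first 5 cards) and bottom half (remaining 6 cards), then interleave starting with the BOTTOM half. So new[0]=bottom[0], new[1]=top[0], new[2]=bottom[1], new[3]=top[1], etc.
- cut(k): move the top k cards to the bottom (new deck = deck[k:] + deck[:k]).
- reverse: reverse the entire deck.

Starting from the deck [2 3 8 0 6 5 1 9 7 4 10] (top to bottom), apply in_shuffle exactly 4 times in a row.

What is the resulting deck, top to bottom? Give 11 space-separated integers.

After op 1 (in_shuffle): [5 2 1 3 9 8 7 0 4 6 10]
After op 2 (in_shuffle): [8 5 7 2 0 1 4 3 6 9 10]
After op 3 (in_shuffle): [1 8 4 5 3 7 6 2 9 0 10]
After op 4 (in_shuffle): [7 1 6 8 2 4 9 5 0 3 10]

Answer: 7 1 6 8 2 4 9 5 0 3 10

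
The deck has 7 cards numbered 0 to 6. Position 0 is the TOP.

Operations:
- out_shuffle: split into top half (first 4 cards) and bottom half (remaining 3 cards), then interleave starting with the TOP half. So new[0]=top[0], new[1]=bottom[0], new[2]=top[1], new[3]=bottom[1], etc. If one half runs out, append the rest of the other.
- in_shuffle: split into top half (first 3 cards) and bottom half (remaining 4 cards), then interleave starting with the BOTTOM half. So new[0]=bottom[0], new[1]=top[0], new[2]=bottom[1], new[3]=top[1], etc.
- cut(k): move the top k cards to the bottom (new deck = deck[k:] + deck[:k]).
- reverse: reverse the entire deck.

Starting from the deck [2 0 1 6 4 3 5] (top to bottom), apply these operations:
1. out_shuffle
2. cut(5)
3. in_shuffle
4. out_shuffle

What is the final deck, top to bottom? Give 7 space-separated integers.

After op 1 (out_shuffle): [2 4 0 3 1 5 6]
After op 2 (cut(5)): [5 6 2 4 0 3 1]
After op 3 (in_shuffle): [4 5 0 6 3 2 1]
After op 4 (out_shuffle): [4 3 5 2 0 1 6]

Answer: 4 3 5 2 0 1 6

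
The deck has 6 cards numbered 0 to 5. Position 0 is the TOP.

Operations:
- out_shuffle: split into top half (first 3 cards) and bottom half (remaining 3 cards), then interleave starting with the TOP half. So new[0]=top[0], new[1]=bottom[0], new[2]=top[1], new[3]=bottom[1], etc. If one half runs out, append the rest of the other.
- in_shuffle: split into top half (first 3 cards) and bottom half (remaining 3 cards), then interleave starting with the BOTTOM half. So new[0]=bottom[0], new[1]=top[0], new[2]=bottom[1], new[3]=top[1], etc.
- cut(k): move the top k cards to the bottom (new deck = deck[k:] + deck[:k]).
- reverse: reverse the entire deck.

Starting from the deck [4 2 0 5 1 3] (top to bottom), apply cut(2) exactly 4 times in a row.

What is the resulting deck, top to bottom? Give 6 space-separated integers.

Answer: 0 5 1 3 4 2

Derivation:
After op 1 (cut(2)): [0 5 1 3 4 2]
After op 2 (cut(2)): [1 3 4 2 0 5]
After op 3 (cut(2)): [4 2 0 5 1 3]
After op 4 (cut(2)): [0 5 1 3 4 2]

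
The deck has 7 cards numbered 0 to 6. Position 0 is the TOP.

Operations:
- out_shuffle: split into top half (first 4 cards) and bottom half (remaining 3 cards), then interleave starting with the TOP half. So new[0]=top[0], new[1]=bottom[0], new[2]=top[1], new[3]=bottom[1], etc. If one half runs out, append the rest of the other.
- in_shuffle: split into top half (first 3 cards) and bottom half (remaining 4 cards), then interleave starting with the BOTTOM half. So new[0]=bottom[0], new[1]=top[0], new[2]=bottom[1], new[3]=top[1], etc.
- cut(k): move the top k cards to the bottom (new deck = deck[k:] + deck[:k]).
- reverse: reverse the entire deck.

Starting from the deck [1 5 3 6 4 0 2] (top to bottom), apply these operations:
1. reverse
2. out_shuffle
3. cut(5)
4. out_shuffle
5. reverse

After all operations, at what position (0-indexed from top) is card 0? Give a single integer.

After op 1 (reverse): [2 0 4 6 3 5 1]
After op 2 (out_shuffle): [2 3 0 5 4 1 6]
After op 3 (cut(5)): [1 6 2 3 0 5 4]
After op 4 (out_shuffle): [1 0 6 5 2 4 3]
After op 5 (reverse): [3 4 2 5 6 0 1]
Card 0 is at position 5.

Answer: 5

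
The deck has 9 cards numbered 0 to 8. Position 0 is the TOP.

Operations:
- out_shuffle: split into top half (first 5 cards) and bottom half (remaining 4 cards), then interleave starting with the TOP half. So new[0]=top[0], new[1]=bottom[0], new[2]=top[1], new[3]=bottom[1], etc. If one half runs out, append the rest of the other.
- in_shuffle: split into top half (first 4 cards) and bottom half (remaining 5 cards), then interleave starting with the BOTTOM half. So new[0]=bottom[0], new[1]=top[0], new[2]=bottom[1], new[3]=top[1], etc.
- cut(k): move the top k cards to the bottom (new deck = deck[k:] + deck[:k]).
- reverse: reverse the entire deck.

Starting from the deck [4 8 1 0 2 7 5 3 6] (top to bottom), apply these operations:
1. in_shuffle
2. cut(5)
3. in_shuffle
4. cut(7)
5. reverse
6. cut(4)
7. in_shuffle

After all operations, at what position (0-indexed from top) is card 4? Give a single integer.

After op 1 (in_shuffle): [2 4 7 8 5 1 3 0 6]
After op 2 (cut(5)): [1 3 0 6 2 4 7 8 5]
After op 3 (in_shuffle): [2 1 4 3 7 0 8 6 5]
After op 4 (cut(7)): [6 5 2 1 4 3 7 0 8]
After op 5 (reverse): [8 0 7 3 4 1 2 5 6]
After op 6 (cut(4)): [4 1 2 5 6 8 0 7 3]
After op 7 (in_shuffle): [6 4 8 1 0 2 7 5 3]
Card 4 is at position 1.

Answer: 1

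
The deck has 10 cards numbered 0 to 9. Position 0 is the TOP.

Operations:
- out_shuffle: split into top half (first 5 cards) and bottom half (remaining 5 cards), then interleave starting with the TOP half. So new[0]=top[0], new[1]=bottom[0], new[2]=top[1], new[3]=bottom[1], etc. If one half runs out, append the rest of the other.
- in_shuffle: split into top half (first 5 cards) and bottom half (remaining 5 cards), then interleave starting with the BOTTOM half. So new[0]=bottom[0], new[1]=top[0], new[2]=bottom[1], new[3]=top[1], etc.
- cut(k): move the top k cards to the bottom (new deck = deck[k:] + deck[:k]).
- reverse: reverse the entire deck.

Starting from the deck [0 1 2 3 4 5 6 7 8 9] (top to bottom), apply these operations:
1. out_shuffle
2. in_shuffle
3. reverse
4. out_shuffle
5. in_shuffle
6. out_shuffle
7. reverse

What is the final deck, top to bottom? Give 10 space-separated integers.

After op 1 (out_shuffle): [0 5 1 6 2 7 3 8 4 9]
After op 2 (in_shuffle): [7 0 3 5 8 1 4 6 9 2]
After op 3 (reverse): [2 9 6 4 1 8 5 3 0 7]
After op 4 (out_shuffle): [2 8 9 5 6 3 4 0 1 7]
After op 5 (in_shuffle): [3 2 4 8 0 9 1 5 7 6]
After op 6 (out_shuffle): [3 9 2 1 4 5 8 7 0 6]
After op 7 (reverse): [6 0 7 8 5 4 1 2 9 3]

Answer: 6 0 7 8 5 4 1 2 9 3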